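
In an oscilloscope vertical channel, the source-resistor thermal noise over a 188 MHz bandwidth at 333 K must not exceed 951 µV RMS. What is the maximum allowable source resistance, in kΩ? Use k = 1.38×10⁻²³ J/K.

262 kΩ

Johnson–Nyquist: V_n = √(4kTRB) ⇒ R = V_n² / (4kTB)
4kTB = 4 × 1.38×10⁻²³ × 333 × 1.88×10⁸ = 3.46×10⁻¹²
R = (9.51×10⁻⁴)² / 3.46×10⁻¹² = 2.62×10⁵ Ω = 262 kΩ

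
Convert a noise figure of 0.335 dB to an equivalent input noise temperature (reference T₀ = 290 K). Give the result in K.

23.3 K

F = 10^(0.335/10) = 1.08019
T_e = (F − 1)·T₀ = (1.08019 − 1) × 290 = 23.3 K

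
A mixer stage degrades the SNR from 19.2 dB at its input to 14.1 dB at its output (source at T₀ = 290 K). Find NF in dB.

5.1 dB

NF (dB) = SNR_in(dB) − SNR_out(dB) when the source is at T₀
NF = 19.2 − 14.1 = 5.1 dB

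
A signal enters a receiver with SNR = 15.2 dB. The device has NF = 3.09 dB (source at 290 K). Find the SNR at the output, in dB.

By definition F = SNR_in/SNR_out, so in dB: SNR_out = SNR_in − NF
SNR_out = 15.2 − 3.09 = 12.11 dB

12.11 dB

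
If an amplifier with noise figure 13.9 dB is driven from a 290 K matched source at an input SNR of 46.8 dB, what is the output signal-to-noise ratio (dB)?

By definition F = SNR_in/SNR_out, so in dB: SNR_out = SNR_in − NF
SNR_out = 46.8 − 13.9 = 32.9 dB

32.9 dB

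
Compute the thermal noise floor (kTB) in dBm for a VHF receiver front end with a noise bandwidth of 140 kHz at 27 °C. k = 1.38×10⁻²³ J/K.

−122.4 dBm

T = 27 °C + 273.15 = 300.15 K
P_n = kTB = 1.38×10⁻²³ × 300.15 × 1.40×10⁵ = 5.80×10⁻¹⁶ W
In dBm: 10 log₁₀(5.80×10⁻¹⁶ / 10⁻³) = −122.4 dBm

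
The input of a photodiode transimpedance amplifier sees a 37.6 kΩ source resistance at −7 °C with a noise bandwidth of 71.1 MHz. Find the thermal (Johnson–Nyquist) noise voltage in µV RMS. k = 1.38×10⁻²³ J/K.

198 µV

T = −7 °C + 273.15 = 266.15 K
V_n = √(4kTRB)
4kTRB = 4 × 1.38×10⁻²³ × 266.15 × 3.76×10⁴ × 7.11×10⁷ = 3.93×10⁻⁸ V²
V_n = √(3.93×10⁻⁸) = 1.98×10⁻⁴ V = 198 µV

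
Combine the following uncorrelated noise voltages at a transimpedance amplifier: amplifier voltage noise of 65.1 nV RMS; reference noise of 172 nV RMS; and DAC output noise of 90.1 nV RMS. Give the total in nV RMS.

Uncorrelated sources add in power (mean-square): V_tot = √(ΣV_i²)
V_tot = √[(6.51×10⁻⁸)² + (1.72×10⁻⁷)² + (9.01×10⁻⁸)²] = 2.05×10⁻⁷ V = 205 nV

205 nV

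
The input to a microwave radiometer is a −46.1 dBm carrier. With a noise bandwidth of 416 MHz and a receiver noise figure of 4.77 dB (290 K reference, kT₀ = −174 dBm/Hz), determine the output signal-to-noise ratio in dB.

36.9 dB

Noise floor: N = −174 + 10 log₁₀(B) + NF
10 log₁₀(4.16×10⁸) = 86.19 dB
N = −174 + 86.19 + 4.77 = −83.04 dBm
SNR = P_sig − N = −46.1 − (−83.04) = 36.94 dB → 36.9 dB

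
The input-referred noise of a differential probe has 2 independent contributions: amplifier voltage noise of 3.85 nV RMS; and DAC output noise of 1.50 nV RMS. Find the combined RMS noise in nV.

Uncorrelated sources add in power (mean-square): V_tot = √(ΣV_i²)
V_tot = √[(3.85×10⁻⁹)² + (1.50×10⁻⁹)²] = 4.13×10⁻⁹ V = 4.13 nV

4.13 nV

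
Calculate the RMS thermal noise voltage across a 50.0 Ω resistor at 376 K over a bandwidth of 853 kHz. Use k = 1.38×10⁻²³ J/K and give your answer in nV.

V_n = √(4kTRB)
4kTRB = 4 × 1.38×10⁻²³ × 376 × 5.00×10¹ × 8.53×10⁵ = 8.85×10⁻¹³ V²
V_n = √(8.85×10⁻¹³) = 9.41×10⁻⁷ V = 941 nV

941 nV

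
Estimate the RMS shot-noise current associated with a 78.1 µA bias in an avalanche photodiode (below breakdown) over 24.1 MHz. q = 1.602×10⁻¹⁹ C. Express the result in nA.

I_n = √(2qI·B)
2qI·B = 2 × 1.602×10⁻¹⁹ × 7.81×10⁻⁵ × 2.41×10⁷ = 6.03×10⁻¹⁶ A²
I_n = √(6.03×10⁻¹⁶) = 2.46×10⁻⁸ A = 24.6 nA

24.6 nA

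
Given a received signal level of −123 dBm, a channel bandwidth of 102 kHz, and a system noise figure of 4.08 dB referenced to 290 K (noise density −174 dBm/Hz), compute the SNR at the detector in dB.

Noise floor: N = −174 + 10 log₁₀(B) + NF
10 log₁₀(1.02×10⁵) = 50.09 dB
N = −174 + 50.09 + 4.08 = −119.83 dBm
SNR = P_sig − N = −123 − (−119.83) = −3.17 dB → −3.2 dB

−3.2 dB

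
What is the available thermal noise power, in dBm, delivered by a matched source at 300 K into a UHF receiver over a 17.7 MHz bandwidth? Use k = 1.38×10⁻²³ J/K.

P_n = kTB = 1.38×10⁻²³ × 300 × 1.77×10⁷ = 7.33×10⁻¹⁴ W
In dBm: 10 log₁₀(7.33×10⁻¹⁴ / 10⁻³) = −101.4 dBm

−101.4 dBm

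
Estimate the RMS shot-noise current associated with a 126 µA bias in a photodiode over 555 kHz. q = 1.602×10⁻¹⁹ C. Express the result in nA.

I_n = √(2qI·B)
2qI·B = 2 × 1.602×10⁻¹⁹ × 1.26×10⁻⁴ × 5.55×10⁵ = 2.24×10⁻¹⁷ A²
I_n = √(2.24×10⁻¹⁷) = 4.73×10⁻⁹ A = 4.73 nA

4.73 nA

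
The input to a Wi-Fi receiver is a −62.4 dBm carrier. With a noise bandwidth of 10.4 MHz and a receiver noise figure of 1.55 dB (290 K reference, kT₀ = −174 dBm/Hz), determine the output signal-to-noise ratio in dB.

39.9 dB

Noise floor: N = −174 + 10 log₁₀(B) + NF
10 log₁₀(1.04×10⁷) = 70.17 dB
N = −174 + 70.17 + 1.55 = −102.28 dBm
SNR = P_sig − N = −62.4 − (−102.28) = 39.88 dB → 39.9 dB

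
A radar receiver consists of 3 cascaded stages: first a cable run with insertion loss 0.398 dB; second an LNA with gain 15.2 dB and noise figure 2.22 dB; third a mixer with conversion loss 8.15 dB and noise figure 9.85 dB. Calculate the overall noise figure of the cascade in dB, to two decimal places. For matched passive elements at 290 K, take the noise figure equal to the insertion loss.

Convert to linear (a loss of L dB is a gain of −L dB): F_i = 10^(NF_i/10), G_i = 10^(G_i,dB/10)
  Stage 1: F_1 = 10^(0.398/10) = 1.096, G_1 = 10^(−0.398/10) = 0.9124
  Stage 2: F_2 = 10^(2.22/10) = 1.667, G_2 = 10^(15.2/10) = 33.11
  Stage 3: F_3 = 10^(9.85/10) = 9.661, G_3 = 10^(−8.15/10) = 0.1531
Friis cascade:
  F = 1.096 + (1.667 − 1)/0.9124 + (9.661 − 1)/30.21 = 2.114
NF = 10 log₁₀(2.114) = 3.25 dB

3.25 dB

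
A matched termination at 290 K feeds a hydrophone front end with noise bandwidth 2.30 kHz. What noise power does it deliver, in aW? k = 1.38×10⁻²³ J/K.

9.20 aW

P_n = kTB = 1.38×10⁻²³ × 290 × 2.30×10³ = 9.20×10⁻¹⁸ W = 9.20 aW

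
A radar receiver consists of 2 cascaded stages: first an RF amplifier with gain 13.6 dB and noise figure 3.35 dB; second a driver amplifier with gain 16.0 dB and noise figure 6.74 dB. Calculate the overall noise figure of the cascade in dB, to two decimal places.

Convert to linear (a loss of L dB is a gain of −L dB): F_i = 10^(NF_i/10), G_i = 10^(G_i,dB/10)
  Stage 1: F_1 = 10^(3.35/10) = 2.163, G_1 = 10^(13.6/10) = 22.91
  Stage 2: F_2 = 10^(6.74/10) = 4.721, G_2 = 10^(16.0/10) = 39.81
Friis cascade:
  F = 2.163 + (4.721 − 1)/22.91 = 2.325
NF = 10 log₁₀(2.325) = 3.66 dB

3.66 dB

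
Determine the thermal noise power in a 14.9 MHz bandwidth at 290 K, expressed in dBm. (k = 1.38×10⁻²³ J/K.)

−102.2 dBm

P_n = kTB = 1.38×10⁻²³ × 290 × 1.49×10⁷ = 5.96×10⁻¹⁴ W
In dBm: 10 log₁₀(5.96×10⁻¹⁴ / 10⁻³) = −102.2 dBm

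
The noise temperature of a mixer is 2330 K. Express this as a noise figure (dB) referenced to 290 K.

F = 1 + T_e/T₀ = 1 + 2330/290 = 9.03448
NF = 10 log₁₀(9.03448) = 9.56 dB

9.56 dB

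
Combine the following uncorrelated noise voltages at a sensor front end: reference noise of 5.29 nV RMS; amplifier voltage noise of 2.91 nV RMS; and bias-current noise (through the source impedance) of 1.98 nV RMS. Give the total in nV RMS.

6.35 nV

Uncorrelated sources add in power (mean-square): V_tot = √(ΣV_i²)
V_tot = √[(5.29×10⁻⁹)² + (2.91×10⁻⁹)² + (1.98×10⁻⁹)²] = 6.35×10⁻⁹ V = 6.35 nV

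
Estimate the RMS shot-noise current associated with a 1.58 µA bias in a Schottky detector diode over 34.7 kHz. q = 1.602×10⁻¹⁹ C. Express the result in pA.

I_n = √(2qI·B)
2qI·B = 2 × 1.602×10⁻¹⁹ × 1.58×10⁻⁶ × 3.47×10⁴ = 1.76×10⁻²⁰ A²
I_n = √(1.76×10⁻²⁰) = 1.33×10⁻¹⁰ A = 133 pA

133 pA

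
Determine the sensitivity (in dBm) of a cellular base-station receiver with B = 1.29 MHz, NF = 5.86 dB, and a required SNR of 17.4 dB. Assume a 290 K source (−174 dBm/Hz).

−89.6 dBm

Sensitivity = −174 + 10 log₁₀(B) + NF + SNR_min
= −174 + 61.11 + 5.86 + 17.4
= −89.63 dBm → −89.6 dBm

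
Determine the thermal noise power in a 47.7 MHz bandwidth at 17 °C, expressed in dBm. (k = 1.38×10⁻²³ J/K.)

T = 17 °C + 273.15 = 290.15 K
P_n = kTB = 1.38×10⁻²³ × 290.15 × 4.77×10⁷ = 1.91×10⁻¹³ W
In dBm: 10 log₁₀(1.91×10⁻¹³ / 10⁻³) = −97.2 dBm

−97.2 dBm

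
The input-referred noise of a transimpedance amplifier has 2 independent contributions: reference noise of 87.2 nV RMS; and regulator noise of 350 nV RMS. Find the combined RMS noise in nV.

361 nV

Uncorrelated sources add in power (mean-square): V_tot = √(ΣV_i²)
V_tot = √[(8.72×10⁻⁸)² + (3.50×10⁻⁷)²] = 3.61×10⁻⁷ V = 361 nV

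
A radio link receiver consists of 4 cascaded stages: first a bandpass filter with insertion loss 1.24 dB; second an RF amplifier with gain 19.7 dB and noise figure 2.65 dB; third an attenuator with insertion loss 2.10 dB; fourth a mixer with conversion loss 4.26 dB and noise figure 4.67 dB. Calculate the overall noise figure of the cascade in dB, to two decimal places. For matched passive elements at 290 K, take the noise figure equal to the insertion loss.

3.98 dB

Convert to linear (a loss of L dB is a gain of −L dB): F_i = 10^(NF_i/10), G_i = 10^(G_i,dB/10)
  Stage 1: F_1 = 10^(1.24/10) = 1.330, G_1 = 10^(−1.24/10) = 0.7516
  Stage 2: F_2 = 10^(2.65/10) = 1.841, G_2 = 10^(19.7/10) = 93.33
  Stage 3: F_3 = 10^(2.10/10) = 1.622, G_3 = 10^(−2.10/10) = 0.6166
  Stage 4: F_4 = 10^(4.67/10) = 2.931, G_4 = 10^(−4.26/10) = 0.3750
Friis cascade:
  F = 1.330 + (1.841 − 1)/0.7516 + (1.622 − 1)/70.15 + (2.931 − 1)/43.25 = 2.503
NF = 10 log₁₀(2.503) = 3.98 dB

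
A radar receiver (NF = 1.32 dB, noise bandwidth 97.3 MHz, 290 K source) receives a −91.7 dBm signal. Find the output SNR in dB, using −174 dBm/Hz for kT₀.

1.1 dB

Noise floor: N = −174 + 10 log₁₀(B) + NF
10 log₁₀(9.73×10⁷) = 79.88 dB
N = −174 + 79.88 + 1.32 = −92.80 dBm
SNR = P_sig − N = −91.7 − (−92.80) = 1.10 dB → 1.1 dB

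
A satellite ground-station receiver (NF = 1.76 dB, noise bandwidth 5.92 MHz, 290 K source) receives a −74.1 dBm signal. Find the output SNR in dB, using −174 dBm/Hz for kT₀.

30.4 dB

Noise floor: N = −174 + 10 log₁₀(B) + NF
10 log₁₀(5.92×10⁶) = 67.72 dB
N = −174 + 67.72 + 1.76 = −104.52 dBm
SNR = P_sig − N = −74.1 − (−104.52) = 30.42 dB → 30.4 dB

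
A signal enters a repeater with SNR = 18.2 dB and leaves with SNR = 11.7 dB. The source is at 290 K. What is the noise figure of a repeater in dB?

6.5 dB

NF (dB) = SNR_in(dB) − SNR_out(dB) when the source is at T₀
NF = 18.2 − 11.7 = 6.5 dB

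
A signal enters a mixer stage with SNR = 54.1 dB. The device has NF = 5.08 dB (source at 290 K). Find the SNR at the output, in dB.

By definition F = SNR_in/SNR_out, so in dB: SNR_out = SNR_in − NF
SNR_out = 54.1 − 5.08 = 49.02 dB

49.02 dB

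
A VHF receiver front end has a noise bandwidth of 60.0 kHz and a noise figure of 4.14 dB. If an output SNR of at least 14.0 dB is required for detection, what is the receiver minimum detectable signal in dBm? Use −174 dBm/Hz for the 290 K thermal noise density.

−108.1 dBm

Sensitivity = −174 + 10 log₁₀(B) + NF + SNR_min
= −174 + 47.78 + 4.14 + 14.0
= −108.08 dBm → −108.1 dBm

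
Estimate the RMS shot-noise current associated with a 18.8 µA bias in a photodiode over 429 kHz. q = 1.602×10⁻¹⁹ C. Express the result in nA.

1.61 nA

I_n = √(2qI·B)
2qI·B = 2 × 1.602×10⁻¹⁹ × 1.88×10⁻⁵ × 4.29×10⁵ = 2.58×10⁻¹⁸ A²
I_n = √(2.58×10⁻¹⁸) = 1.61×10⁻⁹ A = 1.61 nA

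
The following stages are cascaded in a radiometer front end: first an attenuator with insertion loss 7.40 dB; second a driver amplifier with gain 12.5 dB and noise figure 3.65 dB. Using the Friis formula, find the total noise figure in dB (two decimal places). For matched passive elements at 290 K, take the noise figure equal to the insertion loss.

11.05 dB

Convert to linear (a loss of L dB is a gain of −L dB): F_i = 10^(NF_i/10), G_i = 10^(G_i,dB/10)
  Stage 1: F_1 = 10^(7.40/10) = 5.495, G_1 = 10^(−7.40/10) = 0.1820
  Stage 2: F_2 = 10^(3.65/10) = 2.317, G_2 = 10^(12.5/10) = 17.78
Friis cascade:
  F = 5.495 + (2.317 − 1)/0.1820 = 12.74
NF = 10 log₁₀(12.74) = 11.05 dB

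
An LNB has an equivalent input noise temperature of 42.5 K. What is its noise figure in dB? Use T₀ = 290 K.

F = 1 + T_e/T₀ = 1 + 42.5/290 = 1.14655
NF = 10 log₁₀(1.14655) = 0.594 dB

0.594 dB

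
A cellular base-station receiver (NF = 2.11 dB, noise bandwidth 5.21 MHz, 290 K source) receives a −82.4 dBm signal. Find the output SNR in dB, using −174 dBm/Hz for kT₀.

Noise floor: N = −174 + 10 log₁₀(B) + NF
10 log₁₀(5.21×10⁶) = 67.17 dB
N = −174 + 67.17 + 2.11 = −104.72 dBm
SNR = P_sig − N = −82.4 − (−104.72) = 22.32 dB → 22.3 dB

22.3 dB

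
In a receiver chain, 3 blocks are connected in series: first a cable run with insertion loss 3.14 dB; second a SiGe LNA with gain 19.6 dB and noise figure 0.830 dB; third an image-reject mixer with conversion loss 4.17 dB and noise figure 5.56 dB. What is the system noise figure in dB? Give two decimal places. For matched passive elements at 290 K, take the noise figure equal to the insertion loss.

Convert to linear (a loss of L dB is a gain of −L dB): F_i = 10^(NF_i/10), G_i = 10^(G_i,dB/10)
  Stage 1: F_1 = 10^(3.14/10) = 2.061, G_1 = 10^(−3.14/10) = 0.4853
  Stage 2: F_2 = 10^(0.830/10) = 1.211, G_2 = 10^(19.6/10) = 91.20
  Stage 3: F_3 = 10^(5.56/10) = 3.597, G_3 = 10^(−4.17/10) = 0.3828
Friis cascade:
  F = 2.061 + (1.211 − 1)/0.4853 + (3.597 − 1)/44.26 = 2.553
NF = 10 log₁₀(2.553) = 4.07 dB

4.07 dB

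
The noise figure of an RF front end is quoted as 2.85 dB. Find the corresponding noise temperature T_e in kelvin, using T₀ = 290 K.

F = 10^(2.85/10) = 1.92752
T_e = (F − 1)·T₀ = (1.92752 − 1) × 290 = 269 K

269 K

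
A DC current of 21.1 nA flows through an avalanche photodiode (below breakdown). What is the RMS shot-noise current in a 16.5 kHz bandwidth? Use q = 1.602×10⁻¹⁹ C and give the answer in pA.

10.6 pA

I_n = √(2qI·B)
2qI·B = 2 × 1.602×10⁻¹⁹ × 2.11×10⁻⁸ × 1.65×10⁴ = 1.12×10⁻²² A²
I_n = √(1.12×10⁻²²) = 1.06×10⁻¹¹ A = 10.6 pA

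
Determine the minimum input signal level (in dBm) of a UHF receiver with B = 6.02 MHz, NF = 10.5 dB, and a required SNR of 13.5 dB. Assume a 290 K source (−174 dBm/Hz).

Sensitivity = −174 + 10 log₁₀(B) + NF + SNR_min
= −174 + 67.8 + 10.5 + 13.5
= −82.2 dBm → −82.2 dBm

−82.2 dBm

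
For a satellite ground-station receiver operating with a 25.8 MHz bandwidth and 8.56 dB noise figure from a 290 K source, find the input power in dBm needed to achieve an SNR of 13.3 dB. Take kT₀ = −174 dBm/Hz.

−78.0 dBm

Sensitivity = −174 + 10 log₁₀(B) + NF + SNR_min
= −174 + 74.12 + 8.56 + 13.3
= −78.02 dBm → −78.0 dBm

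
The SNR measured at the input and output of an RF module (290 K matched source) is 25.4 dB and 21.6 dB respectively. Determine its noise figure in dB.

NF (dB) = SNR_in(dB) − SNR_out(dB) when the source is at T₀
NF = 25.4 − 21.6 = 3.8 dB

3.8 dB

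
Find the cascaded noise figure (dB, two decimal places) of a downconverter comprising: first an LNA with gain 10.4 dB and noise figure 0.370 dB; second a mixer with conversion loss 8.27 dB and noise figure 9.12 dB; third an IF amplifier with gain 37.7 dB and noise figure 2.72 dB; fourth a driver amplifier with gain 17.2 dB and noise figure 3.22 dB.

3.57 dB

Convert to linear (a loss of L dB is a gain of −L dB): F_i = 10^(NF_i/10), G_i = 10^(G_i,dB/10)
  Stage 1: F_1 = 10^(0.370/10) = 1.089, G_1 = 10^(10.4/10) = 10.96
  Stage 2: F_2 = 10^(9.12/10) = 8.166, G_2 = 10^(−8.27/10) = 0.1489
  Stage 3: F_3 = 10^(2.72/10) = 1.871, G_3 = 10^(37.7/10) = 5888
  Stage 4: F_4 = 10^(3.22/10) = 2.099, G_4 = 10^(17.2/10) = 52.48
Friis cascade:
  F = 1.089 + (8.166 − 1)/10.96 + (1.871 − 1)/1.633 + (2.099 − 1)/9616 = 2.276
NF = 10 log₁₀(2.276) = 3.57 dB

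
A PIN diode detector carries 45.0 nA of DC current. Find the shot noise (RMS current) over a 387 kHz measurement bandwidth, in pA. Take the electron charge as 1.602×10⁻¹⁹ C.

I_n = √(2qI·B)
2qI·B = 2 × 1.602×10⁻¹⁹ × 4.50×10⁻⁸ × 3.87×10⁵ = 5.58×10⁻²¹ A²
I_n = √(5.58×10⁻²¹) = 7.47×10⁻¹¹ A = 74.7 pA

74.7 pA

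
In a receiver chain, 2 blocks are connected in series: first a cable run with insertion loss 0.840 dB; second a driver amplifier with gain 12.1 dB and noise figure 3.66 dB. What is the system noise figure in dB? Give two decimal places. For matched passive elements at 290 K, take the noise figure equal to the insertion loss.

4.50 dB

Convert to linear (a loss of L dB is a gain of −L dB): F_i = 10^(NF_i/10), G_i = 10^(G_i,dB/10)
  Stage 1: F_1 = 10^(0.840/10) = 1.213, G_1 = 10^(−0.840/10) = 0.8241
  Stage 2: F_2 = 10^(3.66/10) = 2.323, G_2 = 10^(12.1/10) = 16.22
Friis cascade:
  F = 1.213 + (2.323 − 1)/0.8241 = 2.818
NF = 10 log₁₀(2.818) = 4.50 dB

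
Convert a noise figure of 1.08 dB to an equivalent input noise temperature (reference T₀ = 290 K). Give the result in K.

F = 10^(1.08/10) = 1.28233
T_e = (F − 1)·T₀ = (1.28233 − 1) × 290 = 81.9 K

81.9 K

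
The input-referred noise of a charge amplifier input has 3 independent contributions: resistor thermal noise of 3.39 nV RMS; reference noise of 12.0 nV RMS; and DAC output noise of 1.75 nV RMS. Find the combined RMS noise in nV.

Uncorrelated sources add in power (mean-square): V_tot = √(ΣV_i²)
V_tot = √[(3.39×10⁻⁹)² + (1.20×10⁻⁸)² + (1.75×10⁻⁹)²] = 1.26×10⁻⁸ V = 12.6 nV

12.6 nV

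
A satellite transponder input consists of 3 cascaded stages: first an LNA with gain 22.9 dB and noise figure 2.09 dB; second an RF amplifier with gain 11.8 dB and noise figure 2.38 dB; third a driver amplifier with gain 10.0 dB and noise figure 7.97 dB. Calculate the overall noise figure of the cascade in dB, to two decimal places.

Convert to linear (a loss of L dB is a gain of −L dB): F_i = 10^(NF_i/10), G_i = 10^(G_i,dB/10)
  Stage 1: F_1 = 10^(2.09/10) = 1.618, G_1 = 10^(22.9/10) = 195.0
  Stage 2: F_2 = 10^(2.38/10) = 1.730, G_2 = 10^(11.8/10) = 15.14
  Stage 3: F_3 = 10^(7.97/10) = 6.266, G_3 = 10^(10.0/10) = 10.00
Friis cascade:
  F = 1.618 + (1.730 − 1)/195.0 + (6.266 − 1)/2951 = 1.624
NF = 10 log₁₀(1.624) = 2.10 dB

2.10 dB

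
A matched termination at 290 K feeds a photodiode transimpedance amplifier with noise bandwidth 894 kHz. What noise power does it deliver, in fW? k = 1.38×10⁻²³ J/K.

3.58 fW

P_n = kTB = 1.38×10⁻²³ × 290 × 8.94×10⁵ = 3.58×10⁻¹⁵ W = 3.58 fW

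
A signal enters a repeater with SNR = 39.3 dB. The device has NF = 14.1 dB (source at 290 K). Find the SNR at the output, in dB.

By definition F = SNR_in/SNR_out, so in dB: SNR_out = SNR_in − NF
SNR_out = 39.3 − 14.1 = 25.2 dB

25.2 dB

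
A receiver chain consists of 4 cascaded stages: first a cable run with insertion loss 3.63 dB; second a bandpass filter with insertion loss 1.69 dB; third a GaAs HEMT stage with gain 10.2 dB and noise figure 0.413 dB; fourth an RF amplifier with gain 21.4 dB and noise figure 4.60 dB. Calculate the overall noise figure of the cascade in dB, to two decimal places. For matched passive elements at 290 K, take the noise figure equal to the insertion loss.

6.39 dB

Convert to linear (a loss of L dB is a gain of −L dB): F_i = 10^(NF_i/10), G_i = 10^(G_i,dB/10)
  Stage 1: F_1 = 10^(3.63/10) = 2.307, G_1 = 10^(−3.63/10) = 0.4335
  Stage 2: F_2 = 10^(1.69/10) = 1.476, G_2 = 10^(−1.69/10) = 0.6776
  Stage 3: F_3 = 10^(0.413/10) = 1.100, G_3 = 10^(10.2/10) = 10.47
  Stage 4: F_4 = 10^(4.60/10) = 2.884, G_4 = 10^(21.4/10) = 138.0
Friis cascade:
  F = 2.307 + (1.476 − 1)/0.4335 + (1.100 − 1)/0.2938 + (2.884 − 1)/3.076 = 4.356
NF = 10 log₁₀(4.356) = 6.39 dB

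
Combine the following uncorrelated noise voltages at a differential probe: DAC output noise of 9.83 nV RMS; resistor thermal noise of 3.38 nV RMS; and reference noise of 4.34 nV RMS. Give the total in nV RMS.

11.3 nV

Uncorrelated sources add in power (mean-square): V_tot = √(ΣV_i²)
V_tot = √[(9.83×10⁻⁹)² + (3.38×10⁻⁹)² + (4.34×10⁻⁹)²] = 1.13×10⁻⁸ V = 11.3 nV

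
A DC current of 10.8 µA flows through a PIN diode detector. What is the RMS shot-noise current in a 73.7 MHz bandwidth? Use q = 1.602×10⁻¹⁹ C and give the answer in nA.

I_n = √(2qI·B)
2qI·B = 2 × 1.602×10⁻¹⁹ × 1.08×10⁻⁵ × 7.37×10⁷ = 2.55×10⁻¹⁶ A²
I_n = √(2.55×10⁻¹⁶) = 1.60×10⁻⁸ A = 16.0 nA

16.0 nA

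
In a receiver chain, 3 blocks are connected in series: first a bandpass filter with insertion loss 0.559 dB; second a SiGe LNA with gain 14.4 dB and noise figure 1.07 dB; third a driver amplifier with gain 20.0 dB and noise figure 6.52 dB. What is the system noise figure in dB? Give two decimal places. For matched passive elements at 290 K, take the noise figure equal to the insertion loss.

Convert to linear (a loss of L dB is a gain of −L dB): F_i = 10^(NF_i/10), G_i = 10^(G_i,dB/10)
  Stage 1: F_1 = 10^(0.559/10) = 1.137, G_1 = 10^(−0.559/10) = 0.8792
  Stage 2: F_2 = 10^(1.07/10) = 1.279, G_2 = 10^(14.4/10) = 27.54
  Stage 3: F_3 = 10^(6.52/10) = 4.487, G_3 = 10^(20.0/10) = 100.0
Friis cascade:
  F = 1.137 + (1.279 − 1)/0.8792 + (4.487 − 1)/24.22 = 1.599
NF = 10 log₁₀(1.599) = 2.04 dB

2.04 dB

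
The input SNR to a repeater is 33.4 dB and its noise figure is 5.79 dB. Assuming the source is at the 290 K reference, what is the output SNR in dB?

27.61 dB

By definition F = SNR_in/SNR_out, so in dB: SNR_out = SNR_in − NF
SNR_out = 33.4 − 5.79 = 27.61 dB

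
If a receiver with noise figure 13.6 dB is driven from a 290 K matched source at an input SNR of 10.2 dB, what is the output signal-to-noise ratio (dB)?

−3.4 dB

By definition F = SNR_in/SNR_out, so in dB: SNR_out = SNR_in − NF
SNR_out = 10.2 − 13.6 = −3.4 dB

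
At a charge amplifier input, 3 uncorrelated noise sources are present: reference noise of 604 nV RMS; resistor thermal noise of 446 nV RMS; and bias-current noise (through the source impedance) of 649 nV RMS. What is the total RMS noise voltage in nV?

992 nV

Uncorrelated sources add in power (mean-square): V_tot = √(ΣV_i²)
V_tot = √[(6.04×10⁻⁷)² + (4.46×10⁻⁷)² + (6.49×10⁻⁷)²] = 9.92×10⁻⁷ V = 992 nV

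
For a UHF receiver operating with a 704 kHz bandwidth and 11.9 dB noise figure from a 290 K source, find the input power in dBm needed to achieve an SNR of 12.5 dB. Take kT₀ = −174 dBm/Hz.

−91.1 dBm

Sensitivity = −174 + 10 log₁₀(B) + NF + SNR_min
= −174 + 58.48 + 11.9 + 12.5
= −91.12 dBm → −91.1 dBm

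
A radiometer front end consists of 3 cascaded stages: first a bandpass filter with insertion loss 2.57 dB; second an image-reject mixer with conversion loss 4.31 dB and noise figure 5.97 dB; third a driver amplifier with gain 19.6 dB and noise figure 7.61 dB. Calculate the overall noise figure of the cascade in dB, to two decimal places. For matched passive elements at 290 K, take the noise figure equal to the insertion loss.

14.83 dB

Convert to linear (a loss of L dB is a gain of −L dB): F_i = 10^(NF_i/10), G_i = 10^(G_i,dB/10)
  Stage 1: F_1 = 10^(2.57/10) = 1.807, G_1 = 10^(−2.57/10) = 0.5534
  Stage 2: F_2 = 10^(5.97/10) = 3.954, G_2 = 10^(−4.31/10) = 0.3707
  Stage 3: F_3 = 10^(7.61/10) = 5.768, G_3 = 10^(19.6/10) = 91.20
Friis cascade:
  F = 1.807 + (3.954 − 1)/0.5534 + (5.768 − 1)/0.2051 = 30.39
NF = 10 log₁₀(30.39) = 14.83 dB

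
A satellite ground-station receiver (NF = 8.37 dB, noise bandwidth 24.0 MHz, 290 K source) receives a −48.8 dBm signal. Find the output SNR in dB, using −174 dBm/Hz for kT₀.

43.0 dB

Noise floor: N = −174 + 10 log₁₀(B) + NF
10 log₁₀(2.40×10⁷) = 73.8 dB
N = −174 + 73.8 + 8.37 = −91.83 dBm
SNR = P_sig − N = −48.8 − (−91.83) = 43.03 dB → 43.0 dB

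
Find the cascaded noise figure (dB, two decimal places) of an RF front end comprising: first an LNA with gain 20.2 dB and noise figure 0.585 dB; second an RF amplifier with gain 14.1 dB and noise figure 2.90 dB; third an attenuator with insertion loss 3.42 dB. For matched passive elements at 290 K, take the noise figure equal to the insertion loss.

0.62 dB

Convert to linear (a loss of L dB is a gain of −L dB): F_i = 10^(NF_i/10), G_i = 10^(G_i,dB/10)
  Stage 1: F_1 = 10^(0.585/10) = 1.144, G_1 = 10^(20.2/10) = 104.7
  Stage 2: F_2 = 10^(2.90/10) = 1.950, G_2 = 10^(14.1/10) = 25.70
  Stage 3: F_3 = 10^(3.42/10) = 2.198, G_3 = 10^(−3.42/10) = 0.4550
Friis cascade:
  F = 1.144 + (1.950 − 1)/104.7 + (2.198 − 1)/2692 = 1.154
NF = 10 log₁₀(1.154) = 0.62 dB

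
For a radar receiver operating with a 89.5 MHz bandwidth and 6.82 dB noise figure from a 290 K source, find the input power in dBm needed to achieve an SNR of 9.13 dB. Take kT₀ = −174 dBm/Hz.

−78.5 dBm

Sensitivity = −174 + 10 log₁₀(B) + NF + SNR_min
= −174 + 79.52 + 6.82 + 9.13
= −78.53 dBm → −78.5 dBm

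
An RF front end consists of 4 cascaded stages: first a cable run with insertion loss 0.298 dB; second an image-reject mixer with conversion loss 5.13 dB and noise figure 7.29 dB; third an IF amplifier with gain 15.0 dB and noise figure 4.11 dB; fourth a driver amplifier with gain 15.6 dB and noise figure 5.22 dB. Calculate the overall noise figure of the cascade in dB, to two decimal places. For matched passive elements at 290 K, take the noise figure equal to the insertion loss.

Convert to linear (a loss of L dB is a gain of −L dB): F_i = 10^(NF_i/10), G_i = 10^(G_i,dB/10)
  Stage 1: F_1 = 10^(0.298/10) = 1.071, G_1 = 10^(−0.298/10) = 0.9337
  Stage 2: F_2 = 10^(7.29/10) = 5.358, G_2 = 10^(−5.13/10) = 0.3069
  Stage 3: F_3 = 10^(4.11/10) = 2.576, G_3 = 10^(15.0/10) = 31.62
  Stage 4: F_4 = 10^(5.22/10) = 3.327, G_4 = 10^(15.6/10) = 36.31
Friis cascade:
  F = 1.071 + (5.358 − 1)/0.9337 + (2.576 − 1)/0.2865 + (3.327 − 1)/9.061 = 11.50
NF = 10 log₁₀(11.50) = 10.61 dB

10.61 dB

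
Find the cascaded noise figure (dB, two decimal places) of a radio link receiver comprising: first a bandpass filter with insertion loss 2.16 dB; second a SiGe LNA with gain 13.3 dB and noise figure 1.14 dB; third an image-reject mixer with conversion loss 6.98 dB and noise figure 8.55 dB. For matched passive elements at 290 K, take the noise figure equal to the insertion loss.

Convert to linear (a loss of L dB is a gain of −L dB): F_i = 10^(NF_i/10), G_i = 10^(G_i,dB/10)
  Stage 1: F_1 = 10^(2.16/10) = 1.644, G_1 = 10^(−2.16/10) = 0.6081
  Stage 2: F_2 = 10^(1.14/10) = 1.300, G_2 = 10^(13.3/10) = 21.38
  Stage 3: F_3 = 10^(8.55/10) = 7.161, G_3 = 10^(−6.98/10) = 0.2004
Friis cascade:
  F = 1.644 + (1.300 − 1)/0.6081 + (7.161 − 1)/13.00 = 2.612
NF = 10 log₁₀(2.612) = 4.17 dB

4.17 dB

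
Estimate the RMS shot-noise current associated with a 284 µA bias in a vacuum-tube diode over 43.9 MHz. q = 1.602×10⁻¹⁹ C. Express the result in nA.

I_n = √(2qI·B)
2qI·B = 2 × 1.602×10⁻¹⁹ × 2.84×10⁻⁴ × 4.39×10⁷ = 3.99×10⁻¹⁵ A²
I_n = √(3.99×10⁻¹⁵) = 6.32×10⁻⁸ A = 63.2 nA

63.2 nA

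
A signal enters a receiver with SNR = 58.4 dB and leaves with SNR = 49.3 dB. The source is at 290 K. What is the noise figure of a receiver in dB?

9.1 dB

NF (dB) = SNR_in(dB) − SNR_out(dB) when the source is at T₀
NF = 58.4 − 49.3 = 9.1 dB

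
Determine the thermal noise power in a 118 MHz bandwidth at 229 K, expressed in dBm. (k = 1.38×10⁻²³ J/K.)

−94.3 dBm

P_n = kTB = 1.38×10⁻²³ × 229 × 1.18×10⁸ = 3.73×10⁻¹³ W
In dBm: 10 log₁₀(3.73×10⁻¹³ / 10⁻³) = −94.3 dBm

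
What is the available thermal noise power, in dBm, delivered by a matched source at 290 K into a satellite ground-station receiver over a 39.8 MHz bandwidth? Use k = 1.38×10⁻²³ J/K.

−98.0 dBm

P_n = kTB = 1.38×10⁻²³ × 290 × 3.98×10⁷ = 1.59×10⁻¹³ W
In dBm: 10 log₁₀(1.59×10⁻¹³ / 10⁻³) = −98.0 dBm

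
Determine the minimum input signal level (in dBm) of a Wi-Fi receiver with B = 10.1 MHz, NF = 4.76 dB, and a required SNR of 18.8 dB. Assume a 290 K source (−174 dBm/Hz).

−80.4 dBm

Sensitivity = −174 + 10 log₁₀(B) + NF + SNR_min
= −174 + 70.04 + 4.76 + 18.8
= −80.40 dBm → −80.4 dBm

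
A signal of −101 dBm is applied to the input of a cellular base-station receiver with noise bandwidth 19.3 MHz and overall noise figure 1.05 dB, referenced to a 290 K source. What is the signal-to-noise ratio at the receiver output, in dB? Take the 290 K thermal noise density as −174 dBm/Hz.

−0.9 dB

Noise floor: N = −174 + 10 log₁₀(B) + NF
10 log₁₀(1.93×10⁷) = 72.86 dB
N = −174 + 72.86 + 1.05 = −100.09 dBm
SNR = P_sig − N = −101 − (−100.09) = −0.91 dB → −0.9 dB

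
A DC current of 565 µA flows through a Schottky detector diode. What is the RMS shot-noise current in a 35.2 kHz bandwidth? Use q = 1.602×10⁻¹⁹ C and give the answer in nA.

I_n = √(2qI·B)
2qI·B = 2 × 1.602×10⁻¹⁹ × 5.65×10⁻⁴ × 3.52×10⁴ = 6.37×10⁻¹⁸ A²
I_n = √(6.37×10⁻¹⁸) = 2.52×10⁻⁹ A = 2.52 nA

2.52 nA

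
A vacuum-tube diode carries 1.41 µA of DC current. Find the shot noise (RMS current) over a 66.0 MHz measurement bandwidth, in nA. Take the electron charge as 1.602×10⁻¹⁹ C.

I_n = √(2qI·B)
2qI·B = 2 × 1.602×10⁻¹⁹ × 1.41×10⁻⁶ × 6.60×10⁷ = 2.98×10⁻¹⁷ A²
I_n = √(2.98×10⁻¹⁷) = 5.46×10⁻⁹ A = 5.46 nA

5.46 nA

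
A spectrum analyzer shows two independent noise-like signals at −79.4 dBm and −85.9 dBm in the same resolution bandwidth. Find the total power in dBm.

Convert to linear, add, convert back:
P₁ = 1.15×10⁻¹¹ W, P₂ = 2.57×10⁻¹² W
P_tot = 1.41×10⁻¹¹ W → 10 log₁₀(P_tot / 10⁻³) = −78.5 dBm

−78.5 dBm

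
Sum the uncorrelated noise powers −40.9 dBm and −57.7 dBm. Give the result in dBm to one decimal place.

Convert to linear, add, convert back:
P₁ = 8.13×10⁻⁸ W, P₂ = 1.70×10⁻⁹ W
P_tot = 8.30×10⁻⁸ W → 10 log₁₀(P_tot / 10⁻³) = −40.8 dBm

−40.8 dBm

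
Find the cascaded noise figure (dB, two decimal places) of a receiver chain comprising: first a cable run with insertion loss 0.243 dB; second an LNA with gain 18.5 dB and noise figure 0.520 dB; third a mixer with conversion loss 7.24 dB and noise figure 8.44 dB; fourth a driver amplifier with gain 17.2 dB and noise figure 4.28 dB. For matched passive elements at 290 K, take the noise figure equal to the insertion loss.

1.51 dB

Convert to linear (a loss of L dB is a gain of −L dB): F_i = 10^(NF_i/10), G_i = 10^(G_i,dB/10)
  Stage 1: F_1 = 10^(0.243/10) = 1.058, G_1 = 10^(−0.243/10) = 0.9456
  Stage 2: F_2 = 10^(0.520/10) = 1.127, G_2 = 10^(18.5/10) = 70.79
  Stage 3: F_3 = 10^(8.44/10) = 6.982, G_3 = 10^(−7.24/10) = 0.1888
  Stage 4: F_4 = 10^(4.28/10) = 2.679, G_4 = 10^(17.2/10) = 52.48
Friis cascade:
  F = 1.058 + (1.127 − 1)/0.9456 + (6.982 − 1)/66.94 + (2.679 − 1)/12.64 = 1.414
NF = 10 log₁₀(1.414) = 1.51 dB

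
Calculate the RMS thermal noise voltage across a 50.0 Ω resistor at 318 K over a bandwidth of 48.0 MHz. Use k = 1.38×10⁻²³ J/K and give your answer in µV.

V_n = √(4kTRB)
4kTRB = 4 × 1.38×10⁻²³ × 318 × 5.00×10¹ × 4.80×10⁷ = 4.21×10⁻¹¹ V²
V_n = √(4.21×10⁻¹¹) = 6.49×10⁻⁶ V = 6.49 µV

6.49 µV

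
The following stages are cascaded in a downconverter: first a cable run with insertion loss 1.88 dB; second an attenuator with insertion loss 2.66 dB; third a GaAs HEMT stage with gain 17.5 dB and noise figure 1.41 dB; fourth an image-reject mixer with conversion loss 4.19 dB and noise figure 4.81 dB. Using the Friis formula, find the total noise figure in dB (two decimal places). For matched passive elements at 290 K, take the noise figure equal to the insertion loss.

6.06 dB

Convert to linear (a loss of L dB is a gain of −L dB): F_i = 10^(NF_i/10), G_i = 10^(G_i,dB/10)
  Stage 1: F_1 = 10^(1.88/10) = 1.542, G_1 = 10^(−1.88/10) = 0.6486
  Stage 2: F_2 = 10^(2.66/10) = 1.845, G_2 = 10^(−2.66/10) = 0.5420
  Stage 3: F_3 = 10^(1.41/10) = 1.384, G_3 = 10^(17.5/10) = 56.23
  Stage 4: F_4 = 10^(4.81/10) = 3.027, G_4 = 10^(−4.19/10) = 0.3811
Friis cascade:
  F = 1.542 + (1.845 − 1)/0.6486 + (1.384 − 1)/0.3516 + (3.027 − 1)/19.77 = 4.038
NF = 10 log₁₀(4.038) = 6.06 dB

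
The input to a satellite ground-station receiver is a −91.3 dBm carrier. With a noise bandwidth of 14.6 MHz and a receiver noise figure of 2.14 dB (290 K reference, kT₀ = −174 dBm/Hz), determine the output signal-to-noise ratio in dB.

8.9 dB

Noise floor: N = −174 + 10 log₁₀(B) + NF
10 log₁₀(1.46×10⁷) = 71.64 dB
N = −174 + 71.64 + 2.14 = −100.22 dBm
SNR = P_sig − N = −91.3 − (−100.22) = 8.92 dB → 8.9 dB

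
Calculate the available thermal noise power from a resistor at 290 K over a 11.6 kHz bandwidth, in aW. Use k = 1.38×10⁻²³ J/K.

P_n = kTB = 1.38×10⁻²³ × 290 × 1.16×10⁴ = 4.64×10⁻¹⁷ W = 46.4 aW

46.4 aW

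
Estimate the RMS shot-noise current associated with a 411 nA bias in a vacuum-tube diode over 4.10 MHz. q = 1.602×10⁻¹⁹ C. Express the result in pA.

735 pA

I_n = √(2qI·B)
2qI·B = 2 × 1.602×10⁻¹⁹ × 4.11×10⁻⁷ × 4.10×10⁶ = 5.40×10⁻¹⁹ A²
I_n = √(5.40×10⁻¹⁹) = 7.35×10⁻¹⁰ A = 735 pA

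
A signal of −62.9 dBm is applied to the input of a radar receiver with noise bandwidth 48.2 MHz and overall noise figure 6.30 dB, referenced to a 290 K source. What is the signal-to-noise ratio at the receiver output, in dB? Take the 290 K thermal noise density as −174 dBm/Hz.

Noise floor: N = −174 + 10 log₁₀(B) + NF
10 log₁₀(4.82×10⁷) = 76.83 dB
N = −174 + 76.83 + 6.30 = −90.87 dBm
SNR = P_sig − N = −62.9 − (−90.87) = 27.97 dB → 28.0 dB

28.0 dB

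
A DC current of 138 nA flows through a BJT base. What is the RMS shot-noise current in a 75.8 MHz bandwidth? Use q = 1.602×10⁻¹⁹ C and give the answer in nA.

1.83 nA

I_n = √(2qI·B)
2qI·B = 2 × 1.602×10⁻¹⁹ × 1.38×10⁻⁷ × 7.58×10⁷ = 3.35×10⁻¹⁸ A²
I_n = √(3.35×10⁻¹⁸) = 1.83×10⁻⁹ A = 1.83 nA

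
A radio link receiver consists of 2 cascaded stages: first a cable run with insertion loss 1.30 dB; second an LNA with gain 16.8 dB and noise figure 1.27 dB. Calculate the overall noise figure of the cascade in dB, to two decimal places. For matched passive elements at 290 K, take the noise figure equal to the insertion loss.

2.57 dB

Convert to linear (a loss of L dB is a gain of −L dB): F_i = 10^(NF_i/10), G_i = 10^(G_i,dB/10)
  Stage 1: F_1 = 10^(1.30/10) = 1.349, G_1 = 10^(−1.30/10) = 0.7413
  Stage 2: F_2 = 10^(1.27/10) = 1.340, G_2 = 10^(16.8/10) = 47.86
Friis cascade:
  F = 1.349 + (1.340 − 1)/0.7413 = 1.807
NF = 10 log₁₀(1.807) = 2.57 dB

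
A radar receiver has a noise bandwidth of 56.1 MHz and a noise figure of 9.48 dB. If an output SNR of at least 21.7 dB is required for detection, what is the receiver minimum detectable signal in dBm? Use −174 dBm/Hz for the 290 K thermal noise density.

−65.3 dBm

Sensitivity = −174 + 10 log₁₀(B) + NF + SNR_min
= −174 + 77.49 + 9.48 + 21.7
= −65.33 dBm → −65.3 dBm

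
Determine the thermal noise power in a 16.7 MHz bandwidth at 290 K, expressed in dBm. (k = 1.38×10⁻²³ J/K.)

−101.8 dBm

P_n = kTB = 1.38×10⁻²³ × 290 × 1.67×10⁷ = 6.68×10⁻¹⁴ W
In dBm: 10 log₁₀(6.68×10⁻¹⁴ / 10⁻³) = −101.8 dBm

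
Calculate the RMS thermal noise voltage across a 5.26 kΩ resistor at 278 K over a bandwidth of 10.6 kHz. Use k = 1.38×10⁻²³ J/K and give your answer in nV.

V_n = √(4kTRB)
4kTRB = 4 × 1.38×10⁻²³ × 278 × 5.26×10³ × 1.06×10⁴ = 8.56×10⁻¹³ V²
V_n = √(8.56×10⁻¹³) = 9.25×10⁻⁷ V = 925 nV

925 nV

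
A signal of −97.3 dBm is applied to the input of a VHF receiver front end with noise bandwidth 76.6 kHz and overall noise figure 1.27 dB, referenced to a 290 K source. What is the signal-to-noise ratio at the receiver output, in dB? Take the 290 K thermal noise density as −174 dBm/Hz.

26.6 dB

Noise floor: N = −174 + 10 log₁₀(B) + NF
10 log₁₀(7.66×10⁴) = 48.84 dB
N = −174 + 48.84 + 1.27 = −123.89 dBm
SNR = P_sig − N = −97.3 − (−123.89) = 26.59 dB → 26.6 dB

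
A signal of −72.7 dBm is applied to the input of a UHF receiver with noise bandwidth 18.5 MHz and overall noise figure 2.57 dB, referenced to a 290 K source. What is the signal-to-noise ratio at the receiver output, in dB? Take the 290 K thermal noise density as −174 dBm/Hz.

26.1 dB

Noise floor: N = −174 + 10 log₁₀(B) + NF
10 log₁₀(1.85×10⁷) = 72.67 dB
N = −174 + 72.67 + 2.57 = −98.76 dBm
SNR = P_sig − N = −72.7 − (−98.76) = 26.06 dB → 26.1 dB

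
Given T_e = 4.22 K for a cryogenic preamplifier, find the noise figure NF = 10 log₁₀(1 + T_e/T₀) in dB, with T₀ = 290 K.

0.063 dB

F = 1 + T_e/T₀ = 1 + 4.22/290 = 1.01455
NF = 10 log₁₀(1.01455) = 0.063 dB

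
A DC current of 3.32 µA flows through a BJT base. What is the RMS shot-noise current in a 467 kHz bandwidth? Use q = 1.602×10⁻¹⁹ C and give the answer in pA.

I_n = √(2qI·B)
2qI·B = 2 × 1.602×10⁻¹⁹ × 3.32×10⁻⁶ × 4.67×10⁵ = 4.97×10⁻¹⁹ A²
I_n = √(4.97×10⁻¹⁹) = 7.05×10⁻¹⁰ A = 705 pA

705 pA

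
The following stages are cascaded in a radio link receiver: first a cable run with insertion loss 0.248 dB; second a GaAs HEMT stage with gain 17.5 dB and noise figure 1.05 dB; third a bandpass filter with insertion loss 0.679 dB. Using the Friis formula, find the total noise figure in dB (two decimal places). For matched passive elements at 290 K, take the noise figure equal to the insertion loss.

Convert to linear (a loss of L dB is a gain of −L dB): F_i = 10^(NF_i/10), G_i = 10^(G_i,dB/10)
  Stage 1: F_1 = 10^(0.248/10) = 1.059, G_1 = 10^(−0.248/10) = 0.9445
  Stage 2: F_2 = 10^(1.05/10) = 1.274, G_2 = 10^(17.5/10) = 56.23
  Stage 3: F_3 = 10^(0.679/10) = 1.169, G_3 = 10^(−0.679/10) = 0.8553
Friis cascade:
  F = 1.059 + (1.274 − 1)/0.9445 + (1.169 − 1)/53.11 = 1.352
NF = 10 log₁₀(1.352) = 1.31 dB

1.31 dB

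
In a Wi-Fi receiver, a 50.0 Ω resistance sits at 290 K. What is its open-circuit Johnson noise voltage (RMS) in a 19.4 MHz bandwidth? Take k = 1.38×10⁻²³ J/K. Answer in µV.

3.94 µV

V_n = √(4kTRB)
4kTRB = 4 × 1.38×10⁻²³ × 290 × 5.00×10¹ × 1.94×10⁷ = 1.55×10⁻¹¹ V²
V_n = √(1.55×10⁻¹¹) = 3.94×10⁻⁶ V = 3.94 µV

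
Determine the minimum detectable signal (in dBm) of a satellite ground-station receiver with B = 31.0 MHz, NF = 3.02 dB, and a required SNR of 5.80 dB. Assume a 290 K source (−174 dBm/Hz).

−90.3 dBm

Sensitivity = −174 + 10 log₁₀(B) + NF + SNR_min
= −174 + 74.91 + 3.02 + 5.80
= −90.27 dBm → −90.3 dBm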